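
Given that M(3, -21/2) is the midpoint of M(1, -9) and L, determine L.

Using the midpoint formula: M = ((x1 + x2)/2, (y1 + y2)/2)
We know M = (3, -21/2) and M = (1, -9)
For x: 3 = (1 + x2)/2, so x2 = 2*3 - 1 = 5
For y: -21/2 = (-9 + y2)/2, so y2 = 2*-21/2 - -9 = -12
L = (5, -12)

(5, -12)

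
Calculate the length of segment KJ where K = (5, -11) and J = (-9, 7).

d = sqrt((-9 - 5)^2 + (7 - -11)^2)
d = sqrt(-14^2 + 18^2)
d = sqrt(196 + 324)
d = sqrt(520) = 2*sqrt(130)

2*sqrt(130)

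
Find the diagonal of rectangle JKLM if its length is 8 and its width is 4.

A rectangle's diagonal splits it into two right triangles, with the diagonal as the hypotenuse.
By the Pythagorean theorem, d^2 = 8^2 + 4^2 = 80.
Therefore d = sqrt(80) = 4*sqrt(5).

4*sqrt(5)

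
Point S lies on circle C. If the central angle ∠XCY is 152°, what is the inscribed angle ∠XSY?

An inscribed angle intercepts an arc from a point on the circle, while the central angle intercepts the same arc from the center.
The inscribed angle is always half the central angle: 152° / 2 = 76°.

76°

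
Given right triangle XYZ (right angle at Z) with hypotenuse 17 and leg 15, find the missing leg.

By the Pythagorean theorem: YZ^2 = XY^2 - XZ^2
YZ^2 = 17^2 - 15^2 = 289 - 225 = 64
YZ = sqrt(64) = 8

8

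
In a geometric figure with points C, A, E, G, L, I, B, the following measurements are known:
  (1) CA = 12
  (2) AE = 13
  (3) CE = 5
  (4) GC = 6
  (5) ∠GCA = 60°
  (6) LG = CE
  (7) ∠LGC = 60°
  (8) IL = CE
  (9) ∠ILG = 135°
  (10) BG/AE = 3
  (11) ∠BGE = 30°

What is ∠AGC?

Step 1: By the law of cosines on triangle GCA: GA² = 6² + 12² − 2·6·12·cos(60°) = 108, so GA = 6·√3.
Step 2: By the inverse law of cosines on triangle AGC: cos(∠AGC) = ((6·√3)² + 6² − 12²) / (2·6·√3·6) = 0/124.71 = 0, so ∠AGC = 90°.

Therefore, the measure of angle ∠AGC = 90°.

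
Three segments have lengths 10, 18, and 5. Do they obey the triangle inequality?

Check the triangle inequality: 10 + 5 = 15 ≤ 18.
Since the sum of two sides does not exceed the third, no triangle can be formed.

No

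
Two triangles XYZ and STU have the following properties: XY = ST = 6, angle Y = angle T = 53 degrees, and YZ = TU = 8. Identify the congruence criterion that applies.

The given information matches SAS: Two pairs of corresponding sides and the included angle are equal (Side-Angle-Side).

SAS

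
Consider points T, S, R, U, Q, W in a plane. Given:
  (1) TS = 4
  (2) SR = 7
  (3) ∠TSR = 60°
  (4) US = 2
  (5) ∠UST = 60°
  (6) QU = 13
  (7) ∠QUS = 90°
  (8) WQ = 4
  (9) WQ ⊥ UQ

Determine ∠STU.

Step 1: By the law of cosines on triangle TSU: TU² = 4² + 2² − 2·4·2·cos(60°) = 12, so TU = 2·√3.
Step 2: By the inverse law of cosines on triangle STU: cos(∠STU) = (4² + (2·√3)² − 2²) / (2·4·2·√3) = 24/27.71 = 0.866, so ∠STU = 30°.

Therefore, the measure of angle ∠STU = 30°.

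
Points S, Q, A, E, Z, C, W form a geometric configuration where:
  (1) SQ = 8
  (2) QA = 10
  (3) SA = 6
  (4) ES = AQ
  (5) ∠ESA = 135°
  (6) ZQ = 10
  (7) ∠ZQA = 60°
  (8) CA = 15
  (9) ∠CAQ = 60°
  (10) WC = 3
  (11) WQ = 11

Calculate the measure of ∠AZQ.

Step 1: By the law of cosines on triangle ZQA: ZA² = 10² + 10² − 2·10·10·cos(60°) = 100, so ZA = 10.
Step 2: By the inverse law of cosines on triangle AZQ: cos(∠AZQ) = (10² + 10² − 10²) / (2·10·10) = 100/200 = 0.5, so ∠AZQ = 60°.

Therefore, the measure of angle ∠AZQ = 60°.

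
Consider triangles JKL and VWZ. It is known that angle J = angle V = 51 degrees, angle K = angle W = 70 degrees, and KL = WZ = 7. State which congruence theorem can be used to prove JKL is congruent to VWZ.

The given information matches AAS: Two pairs of corresponding angles and a non-included side are equal (Angle-Angle-Side).

AAS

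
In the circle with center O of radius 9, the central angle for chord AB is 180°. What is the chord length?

Drop a perpendicular from the center to the chord, bisecting both the chord and the central angle.
Each half-chord = r sin(θ/2) = 9 sin(90°).
The full chord = 2 × 9 × sin(90°) = 18.

18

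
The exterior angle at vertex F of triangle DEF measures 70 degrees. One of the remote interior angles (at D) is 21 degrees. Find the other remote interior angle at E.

By the exterior angle theorem: exterior angle = sum of remote interior angles.
70 = 21 + angle E
angle E = 70 - 21 = 49 degrees

49 degrees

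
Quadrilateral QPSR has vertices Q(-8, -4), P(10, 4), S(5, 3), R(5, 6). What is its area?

Using the Shoelace formula for a quadrilateral (vertices in order):
Area = (1/2)|sum of (x_i * y_(i+1) - x_(i+1) * y_i)|
Terms: (-8*4 - 10*-4) = 8, (10*3 - 5*4) = 10, (5*6 - 5*3) = 15, (5*-4 - -8*6) = 28
Sum = 61
Area = (1/2)(61) = 61/2

61/2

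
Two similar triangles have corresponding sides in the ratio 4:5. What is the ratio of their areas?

Area scales with the square of linear dimensions. If every length is multiplied by 4/5, then the area is multiplied by (4/5)^2 = 16/25.
The area ratio is 16:25.

16:25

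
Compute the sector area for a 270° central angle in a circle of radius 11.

Sector area = πr² × θ/360
= π × 11² × 3/4
= π × 121 × 3/4
= 363*pi/4

363*pi/4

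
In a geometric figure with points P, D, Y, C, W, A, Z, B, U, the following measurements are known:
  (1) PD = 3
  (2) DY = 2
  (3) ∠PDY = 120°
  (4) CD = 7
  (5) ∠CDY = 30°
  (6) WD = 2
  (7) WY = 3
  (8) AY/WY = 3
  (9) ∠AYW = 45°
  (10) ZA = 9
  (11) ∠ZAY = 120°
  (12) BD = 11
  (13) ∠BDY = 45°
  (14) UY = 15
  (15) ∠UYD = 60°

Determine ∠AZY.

From the given relations: AY = 3·WY = 3·3 = 9.
Step 1: By the law of cosines on triangle ZAY: ZY² = 9² + 9² − 2·9·9·cos(120°) = 243, so ZY = 9·√3.
Step 2: By the inverse law of cosines on triangle AZY: cos(∠AZY) = (9² + (9·√3)² − 9²) / (2·9·9·√3) = 243/280.59 = 0.866, so ∠AZY = 30°.

Therefore, the measure of angle ∠AZY = 30°.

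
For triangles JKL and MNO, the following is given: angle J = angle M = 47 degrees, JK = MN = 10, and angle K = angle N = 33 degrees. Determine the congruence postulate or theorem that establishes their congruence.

The given information matches ASA: Two pairs of corresponding angles and the included side are equal (Angle-Side-Angle).

ASA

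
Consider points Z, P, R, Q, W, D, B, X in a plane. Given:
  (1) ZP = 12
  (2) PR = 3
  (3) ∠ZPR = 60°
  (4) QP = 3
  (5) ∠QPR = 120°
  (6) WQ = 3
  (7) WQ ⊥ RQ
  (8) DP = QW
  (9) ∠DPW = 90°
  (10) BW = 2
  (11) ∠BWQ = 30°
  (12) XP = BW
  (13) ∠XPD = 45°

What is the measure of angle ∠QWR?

Step 1: By the law of cosines on triangle RPQ: RQ² = 3² + 3² − 2·3·3·cos(120°) = 27, so RQ = 3·√3.
Step 2: By the law of cosines on triangle WQR: WR² = 3² + (3·√3)² − 2·3·3·√3·cos(90°) = 36, so WR = 6.
Step 3: By the inverse law of cosines on triangle QWR: cos(∠QWR) = (3² + 6² − (3·√3)²) / (2·3·6) = 18/36 = 0.5, so ∠QWR = 60°.

Therefore, the measure of angle ∠QWR = 60°.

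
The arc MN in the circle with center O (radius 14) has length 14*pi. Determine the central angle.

Arc length L = 2πr × θ/360, so θ = 360L / (2πr).
θ = 360 × 14*pi / (2π × 14)
θ = 180°
θ = 180°

180°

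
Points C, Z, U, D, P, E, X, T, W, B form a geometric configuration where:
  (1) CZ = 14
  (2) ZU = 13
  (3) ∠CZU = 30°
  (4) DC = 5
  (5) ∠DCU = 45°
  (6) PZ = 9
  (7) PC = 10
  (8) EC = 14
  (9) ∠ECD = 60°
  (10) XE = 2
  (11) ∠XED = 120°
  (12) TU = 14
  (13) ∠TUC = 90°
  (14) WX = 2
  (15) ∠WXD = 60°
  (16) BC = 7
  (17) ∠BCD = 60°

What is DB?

Step 1: By the law of cosines on triangle DCB: DB² = 5² + 7² − 2·5·7·cos(60°) = 39, so DB = √39.

Therefore, the length of DB = √39.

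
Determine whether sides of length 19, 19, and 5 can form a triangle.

Check all three triangle inequalities:
19 + 19 = 38 > 5 ✓
19 + 5 = 24 > 19 ✓
19 + 5 = 24 > 19 ✓
All conditions hold, so these sides form a valid triangle.

Yes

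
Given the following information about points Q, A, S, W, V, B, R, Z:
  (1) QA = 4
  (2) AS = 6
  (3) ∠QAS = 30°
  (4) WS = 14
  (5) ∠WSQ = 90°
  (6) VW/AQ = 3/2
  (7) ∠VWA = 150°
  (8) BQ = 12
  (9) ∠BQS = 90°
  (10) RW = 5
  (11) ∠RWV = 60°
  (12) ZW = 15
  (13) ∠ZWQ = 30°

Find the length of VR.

From the given relations: VW = 3/2·AQ = 3/2·4 = 6.
Step 1: By the law of cosines on triangle VWR: VR² = 6² + 5² − 2·6·5·cos(60°) = 31, so VR = √31.

Therefore, the length of VR = √31.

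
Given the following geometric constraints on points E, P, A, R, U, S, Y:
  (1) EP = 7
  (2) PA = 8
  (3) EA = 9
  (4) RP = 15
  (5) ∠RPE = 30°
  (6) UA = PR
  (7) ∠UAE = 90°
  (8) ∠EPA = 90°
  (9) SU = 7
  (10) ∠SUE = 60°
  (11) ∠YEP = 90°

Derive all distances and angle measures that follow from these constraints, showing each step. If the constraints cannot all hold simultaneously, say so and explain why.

These constraints are not satisfiable: (1), (2) and (3) fix all three sides of triangle EPA, so by the law of cosines cos(∠EPA) = (7² + 8² − 9²) / (2·7·8) = 0.2857, i.e. ∠EPA ≈ 73.4°, which contradicts (8) ∠EPA = 90°. No planar figure meets all of them, so nothing further can be derived.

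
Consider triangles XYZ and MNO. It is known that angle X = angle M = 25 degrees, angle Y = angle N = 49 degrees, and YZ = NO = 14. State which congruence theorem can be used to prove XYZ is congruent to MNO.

The given information matches AAS: Two pairs of corresponding angles and a non-included side are equal (Angle-Angle-Side).

AAS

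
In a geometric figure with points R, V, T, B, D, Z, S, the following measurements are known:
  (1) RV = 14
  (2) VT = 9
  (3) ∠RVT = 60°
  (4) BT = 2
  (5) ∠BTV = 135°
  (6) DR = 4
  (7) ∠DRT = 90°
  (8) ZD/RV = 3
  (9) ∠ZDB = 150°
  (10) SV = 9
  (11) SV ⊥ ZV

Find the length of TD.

Step 1: By the law of cosines on triangle RVT: RT² = 14² + 9² − 2·14·9·cos(60°) = 151, so RT = √151.
Step 2: By the law of cosines on triangle TRD: TD² = √151² + 4² − 2·√151·4·cos(90°) = 167, so TD = √167.

Therefore, the length of TD = √167.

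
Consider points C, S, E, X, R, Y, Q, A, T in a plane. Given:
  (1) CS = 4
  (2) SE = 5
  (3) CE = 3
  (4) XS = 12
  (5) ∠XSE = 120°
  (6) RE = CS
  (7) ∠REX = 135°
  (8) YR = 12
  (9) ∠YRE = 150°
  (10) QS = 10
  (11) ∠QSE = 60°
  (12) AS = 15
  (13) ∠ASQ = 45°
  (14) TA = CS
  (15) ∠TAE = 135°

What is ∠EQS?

Step 1: By the law of cosines on triangle QSE: QE² = 10² + 5² − 2·10·5·cos(60°) = 75, so QE = 5·√3.
Step 2: By the inverse law of cosines on triangle EQS: cos(∠EQS) = ((5·√3)² + 10² − 5²) / (2·5·√3·10) = 150/173.21 = 0.866, so ∠EQS = 30°.

Therefore, the measure of angle ∠EQS = 30°.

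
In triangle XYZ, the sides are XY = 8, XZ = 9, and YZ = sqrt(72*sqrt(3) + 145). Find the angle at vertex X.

cos(X) = (8² + 9² - (sqrt(72*sqrt(3) + 145))²) / (2 × 8 × 9) = -sqrt(3)/2, so X = arccos(-sqrt(3)/2) = 150°.

150°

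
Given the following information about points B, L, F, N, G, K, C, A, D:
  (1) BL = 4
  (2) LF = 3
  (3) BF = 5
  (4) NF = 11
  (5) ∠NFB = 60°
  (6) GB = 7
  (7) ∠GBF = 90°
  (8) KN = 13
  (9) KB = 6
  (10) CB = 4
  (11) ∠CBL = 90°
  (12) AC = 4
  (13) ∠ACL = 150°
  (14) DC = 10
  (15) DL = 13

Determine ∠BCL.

Step 1: By the law of cosines on triangle CBL: CL² = 4² + 4² − 2·4·4·cos(90°) = 32, so CL = 4·√2.
Step 2: By the inverse law of cosines on triangle BCL: cos(∠BCL) = (4² + (4·√2)² − 4²) / (2·4·4·√2) = 32/45.25 = 0.7071, so ∠BCL = 45°.

Therefore, the measure of angle ∠BCL = 45°.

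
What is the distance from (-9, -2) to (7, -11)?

d = sqrt((16)^2 + (-9)^2) = sqrt(337)

sqrt(337)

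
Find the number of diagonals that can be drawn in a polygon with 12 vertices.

The number of diagonals in an n-gon is n(n - 3)/2.
For n = 12: 12(12 - 3)/2 = 12 × 9 / 2 = 54.

54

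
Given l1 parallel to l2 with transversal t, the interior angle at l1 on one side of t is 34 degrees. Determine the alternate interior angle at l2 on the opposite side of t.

Alternate interior angles are equal: 34 degrees.

34 degrees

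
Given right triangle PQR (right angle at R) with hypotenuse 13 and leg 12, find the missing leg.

Rearranging the Pythagorean theorem to solve for the unknown leg:
leg^2 = hypotenuse^2 - known_leg^2 = 169 - 144 = 25
leg = sqrt(25) = 5.

5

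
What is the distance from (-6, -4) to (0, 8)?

d = sqrt((0 - -6)^2 + (8 - -4)^2)
d = sqrt(6^2 + 12^2)
d = sqrt(36 + 144)
d = sqrt(180) = 6*sqrt(5)

6*sqrt(5)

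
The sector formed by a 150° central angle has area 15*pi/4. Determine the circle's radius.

r² = 360 × 15*pi/4 / (π × 150) = 9, so r = 3.

3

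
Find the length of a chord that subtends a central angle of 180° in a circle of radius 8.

Chord = 2(8) sin(90°) = 16

16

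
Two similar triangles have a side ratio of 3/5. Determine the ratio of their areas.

Area scales with the square of linear dimensions. If every length is multiplied by 3/5, then the area is multiplied by (3/5)^2 = 9/25.
The area ratio is 9:25.

9:25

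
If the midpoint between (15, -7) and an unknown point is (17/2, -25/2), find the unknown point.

Using the midpoint formula: M = ((x1 + x2)/2, (y1 + y2)/2)
We know M = (17/2, -25/2) and J = (15, -7)
For x: 17/2 = (15 + x2)/2, so x2 = 2*17/2 - 15 = 2
For y: -25/2 = (-7 + y2)/2, so y2 = 2*-25/2 - -7 = -18
M = (2, -18)

(2, -18)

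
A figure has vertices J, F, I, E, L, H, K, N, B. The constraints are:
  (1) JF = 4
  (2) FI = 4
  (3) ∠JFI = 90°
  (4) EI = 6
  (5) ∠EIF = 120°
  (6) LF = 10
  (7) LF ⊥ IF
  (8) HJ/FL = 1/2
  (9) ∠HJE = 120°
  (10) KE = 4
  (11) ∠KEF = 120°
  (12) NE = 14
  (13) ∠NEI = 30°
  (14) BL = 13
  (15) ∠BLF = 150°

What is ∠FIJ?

Step 1: By the law of cosines on triangle IFJ: IJ² = 4² + 4² − 2·4·4·cos(90°) = 32, so IJ = 4·√2.
Step 2: By the inverse law of cosines on triangle FIJ: cos(∠FIJ) = (4² + (4·√2)² − 4²) / (2·4·4·√2) = 32/45.25 = 0.7071, so ∠FIJ = 45°.

Therefore, the measure of angle ∠FIJ = 45°.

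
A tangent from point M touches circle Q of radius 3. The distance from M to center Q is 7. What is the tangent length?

Let T be the point of tangency. Then QT ⊥ MT (radius ⊥ tangent).
In right triangle QTM: QM² = QT² + MT²
7² = 3² + MT²
MT² = 40, MT = 2*sqrt(10)

2*sqrt(10)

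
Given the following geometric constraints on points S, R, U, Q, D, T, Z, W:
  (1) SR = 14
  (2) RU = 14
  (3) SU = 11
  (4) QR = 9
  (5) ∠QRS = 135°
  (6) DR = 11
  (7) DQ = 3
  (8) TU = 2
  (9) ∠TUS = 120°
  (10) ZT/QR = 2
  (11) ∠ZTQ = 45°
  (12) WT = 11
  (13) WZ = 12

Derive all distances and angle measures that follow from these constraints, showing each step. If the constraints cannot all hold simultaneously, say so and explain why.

The constraints are consistent.

From the given relations:
  ZT = 2·QR = 2·9 = 18

Step 1: From SR = 14, RQ = 9, and ∠SRQ = 135°, by the law of cosines:
  SQ² = SR² + RQ² - 2·SR·RQ·cos(135°) = 196 + 81 + 178.2 = 455.2
  SQ ≈ 21.34

Step 2: From SU = 11, UT = 2, and ∠SUT = 120°, by the law of cosines:
  ST² = SU² + UT² - 2·SU·UT·cos(120°) = 121 + 4 + 22 = 147
  ST = 7·√3

Step 3: From SR = 14, SU = 11, RU = 14, by the inverse law of cosines:
  cos(∠RSU) = (SR² + SU² - RU²) / (2·SR·SU)
  ∠RSU = 66.87°

Step 4: From RD = 11, RQ = 9, DQ = 3, by the inverse law of cosines:
  cos(∠DRQ) = (RD² + RQ² - DQ²) / (2·RD·RQ)
  ∠DRQ = 12.9°

Step 5: From RS = 14, RU = 14, SU = 11, by the inverse law of cosines:
  cos(∠SRU) = (RS² + RU² - SU²) / (2·RS·RU)
  ∠SRU = 46.26°

Step 6: From UR = 14, US = 11, RS = 14, by the inverse law of cosines:
  cos(∠RUS) = (UR² + US² - RS²) / (2·UR·US)
  ∠RUS = 66.87°

Step 7: From QD = 3, QR = 9, DR = 11, by the inverse law of cosines:
  cos(∠DQR) = (QD² + QR² - DR²) / (2·QD·QR)
  ∠DQR = 125.03°

Step 8: From DQ = 3, DR = 11, QR = 9, by the inverse law of cosines:
  cos(∠QDR) = (DQ² + DR² - QR²) / (2·DQ·DR)
  ∠QDR = 42.06°

Step 9: From TW = 11, TZ = 18, WZ = 12, by the inverse law of cosines:
  cos(∠WTZ) = (TW² + TZ² - WZ²) / (2·TW·TZ)
  ∠WTZ = 40.53°

Step 10: From ZT = 18, ZW = 12, TW = 11, by the inverse law of cosines:
  cos(∠TZW) = (ZT² + ZW² - TW²) / (2·ZT·ZW)
  ∠TZW = 36.56°

Step 11: From WT = 11, WZ = 12, TZ = 18, by the inverse law of cosines:
  cos(∠TWZ) = (WT² + WZ² - TZ²) / (2·WT·WZ)
  ∠TWZ = 102.91°

Step 12: From SQ = 21.34, SR = 14, QR = 9, by the inverse law of cosines:
  cos(∠QSR) = (SQ² + SR² - QR²) / (2·SQ·SR)
  ∠QSR = 17.35°

Step 13: From ST = 7·√3, SU = 11, TU = 2, by the inverse law of cosines:
  cos(∠TSU) = (ST² + SU² - TU²) / (2·ST·SU)
  ∠TSU = 8.21°

Step 14: From QR = 9, QS = 21.34, RS = 14, by the inverse law of cosines:
  cos(∠RQS) = (QR² + QS² - RS²) / (2·QR·QS)
  ∠RQS = 27.65°

Step 15: From TS = 7·√3, TU = 2, SU = 11, by the inverse law of cosines:
  cos(∠STU) = (TS² + TU² - SU²) / (2·TS·TU)
  ∠STU = 51.79°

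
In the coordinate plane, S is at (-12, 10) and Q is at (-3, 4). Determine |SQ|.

d = sqrt((-3 - -12)^2 + (4 - 10)^2)
d = sqrt(9^2 + -6^2)
d = sqrt(81 + 36)
d = sqrt(117) = 3*sqrt(13)

3*sqrt(13)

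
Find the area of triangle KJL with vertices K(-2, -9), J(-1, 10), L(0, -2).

Using the Shoelace formula for a triangle:
Area = (1/2)|x0(y1 - y2) + x1(y2 - y0) + x2(y0 - y1)|
Area = (1/2)|-2(10 - -2) + -1(-2 - -9) + 0(-9 - 10)|
Area = (1/2)|-24 + -7 + 0|
Area = (1/2)|-31|
Area = (1/2)(31)
Area = 31/2

31/2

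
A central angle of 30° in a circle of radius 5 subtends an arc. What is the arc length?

The full circumference is 2πr = 2π(5) = 10*pi.
The arc spans 30° out of 360°, which is a fraction of 1/12.
Arc length = 10*pi × 1/12 = 5*pi/6.

5*pi/6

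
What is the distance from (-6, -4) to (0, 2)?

d = sqrt((6)^2 + (6)^2) = sqrt(72) = 6*sqrt(2)

6*sqrt(2)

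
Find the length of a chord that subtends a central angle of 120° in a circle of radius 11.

Chord length = 2r sin(θ/2)
= 2 × 11 × sin(120°/2)
= 2 × 11 × sin(60°)
= 11*sqrt(3)

11*sqrt(3)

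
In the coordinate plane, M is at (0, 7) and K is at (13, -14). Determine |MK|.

d = sqrt((13)^2 + (-21)^2) = sqrt(610)

sqrt(610)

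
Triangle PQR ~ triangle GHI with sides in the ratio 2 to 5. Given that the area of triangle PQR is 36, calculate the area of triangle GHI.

For similar figures, the area ratio equals the square of the side ratio.
Side ratio (PQR to GHI) = 2:5, so area ratio = 2^2:5^2 = 4:25.
If the area of PQR is 36, then the area of GHI = 36 * (25/4) = 225.

225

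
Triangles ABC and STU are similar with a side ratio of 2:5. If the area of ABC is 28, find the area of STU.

Area ratio = (2/5)^2 = 4/25. Area of STU = 28 * 25/4 = 175.

175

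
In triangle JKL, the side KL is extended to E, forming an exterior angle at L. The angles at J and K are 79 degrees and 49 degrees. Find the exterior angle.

By the exterior angle theorem, an exterior angle of a triangle equals the sum of the two remote interior angles.
Exterior angle = angle J + angle K
Exterior angle = 79 + 49 = 128 degrees

128 degrees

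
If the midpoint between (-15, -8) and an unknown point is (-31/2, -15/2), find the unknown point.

Using the midpoint formula: M = ((x1 + x2)/2, (y1 + y2)/2)
We know M = (-31/2, -15/2) and A = (-15, -8)
For x: -31/2 = (-15 + x2)/2, so x2 = 2*-31/2 - -15 = -16
For y: -15/2 = (-8 + y2)/2, so y2 = 2*-15/2 - -8 = -7
D = (-16, -7)

(-16, -7)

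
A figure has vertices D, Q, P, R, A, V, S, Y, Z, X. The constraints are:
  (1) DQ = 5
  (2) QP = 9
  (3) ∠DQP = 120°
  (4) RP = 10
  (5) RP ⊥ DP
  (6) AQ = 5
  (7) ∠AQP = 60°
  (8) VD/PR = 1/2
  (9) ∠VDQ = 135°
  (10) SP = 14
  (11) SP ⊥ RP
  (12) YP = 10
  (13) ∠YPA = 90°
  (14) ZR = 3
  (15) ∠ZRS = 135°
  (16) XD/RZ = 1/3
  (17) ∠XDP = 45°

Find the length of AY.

Step 1: By the law of cosines on triangle PQA: PA² = 9² + 5² − 2·9·5·cos(60°) = 61, so PA = √61.
Step 2: By the law of cosines on triangle APY: AY² = √61² + 10² − 2·√61·10·cos(90°) = 161, so AY = √161.

Therefore, the length of AY = √161.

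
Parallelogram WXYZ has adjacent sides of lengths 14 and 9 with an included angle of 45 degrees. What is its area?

Area = 14 * 9 * sin(45°) = 126 * sqrt(2)/2 = 63*sqrt(2)

63*sqrt(2)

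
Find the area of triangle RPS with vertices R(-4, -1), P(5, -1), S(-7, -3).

Using the Shoelace formula for a triangle:
Area = (1/2)|x0(y1 - y2) + x1(y2 - y0) + x2(y0 - y1)|
Area = (1/2)|-4(-1 - -3) + 5(-3 - -1) + -7(-1 - -1)|
Area = (1/2)|-8 + -10 + 0|
Area = (1/2)|-18|
Area = (1/2)(18)
Area = 9

9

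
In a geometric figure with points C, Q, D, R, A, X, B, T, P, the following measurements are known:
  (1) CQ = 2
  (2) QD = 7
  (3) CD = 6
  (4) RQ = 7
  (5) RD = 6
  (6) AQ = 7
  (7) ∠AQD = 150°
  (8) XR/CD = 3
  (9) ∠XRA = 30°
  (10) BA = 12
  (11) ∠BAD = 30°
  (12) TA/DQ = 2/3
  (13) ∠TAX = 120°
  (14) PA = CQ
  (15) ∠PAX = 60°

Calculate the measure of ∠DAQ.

Step 1: By the law of cosines on triangle AQD: AD² = 7² + 7² − 2·7·7·cos(150°) = 182.87, so AD ≈ 13.52.
Step 2: By the inverse law of cosines on triangle DAQ: cos(∠DAQ) = (13.52² + 7² − 7²) / (2·13.52·7) = 182.87/189.32 = 0.9659, so ∠DAQ = 15°.

Therefore, the measure of angle ∠DAQ = 15°.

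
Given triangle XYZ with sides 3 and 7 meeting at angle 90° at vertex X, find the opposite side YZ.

Since angle X = 90°, this is a right triangle and the law of cosines reduces to the Pythagorean theorem.
YZ^2 = 3^2 + 7^2 = 58
YZ = sqrt(58)

sqrt(58)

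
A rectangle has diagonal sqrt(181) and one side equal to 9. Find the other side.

b = sqrt(d^2 - a^2) = sqrt(181 - 81) = sqrt(100) = 10

10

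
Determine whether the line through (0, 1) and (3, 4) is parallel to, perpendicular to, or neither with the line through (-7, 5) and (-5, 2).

Slope of line 1: m1 = (4 - 1)/(3 - 0) = 3/3 = 1
Slope of line 2: m2 = (2 - 5)/(-5 - -7) = -3/2 = -3/2
m1 != m2 and m1*m2 = -3/2 != -1. Neither.

Neither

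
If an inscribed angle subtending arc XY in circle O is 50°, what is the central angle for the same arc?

Central angle = 2 × 50° = 100° (inscribed angle theorem).

100°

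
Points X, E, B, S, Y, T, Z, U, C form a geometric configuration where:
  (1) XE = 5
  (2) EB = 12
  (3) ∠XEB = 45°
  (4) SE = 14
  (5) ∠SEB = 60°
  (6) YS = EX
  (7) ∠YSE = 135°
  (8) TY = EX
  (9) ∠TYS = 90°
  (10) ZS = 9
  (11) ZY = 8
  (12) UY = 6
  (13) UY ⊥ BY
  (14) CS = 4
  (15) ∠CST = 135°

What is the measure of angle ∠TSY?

From the given relations: YS = EX = 5; TY = EX = 5.
Step 1: By the law of cosines on triangle SYT: ST² = 5² + 5² − 2·5·5·cos(90°) = 50, so ST = 5·√2.
Step 2: By the inverse law of cosines on triangle TSY: cos(∠TSY) = ((5·√2)² + 5² − 5²) / (2·5·√2·5) = 50/70.71 = 0.7071, so ∠TSY = 45°.

Therefore, the measure of angle ∠TSY = 45°.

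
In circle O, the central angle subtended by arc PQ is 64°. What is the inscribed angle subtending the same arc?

Inscribed angle = 64° / 2 = 32° (inscribed angle theorem).

32°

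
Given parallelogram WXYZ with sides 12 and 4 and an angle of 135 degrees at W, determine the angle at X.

Consecutive angles are supplementary: angle X = 180 - 135 = 45 degrees.

45 degrees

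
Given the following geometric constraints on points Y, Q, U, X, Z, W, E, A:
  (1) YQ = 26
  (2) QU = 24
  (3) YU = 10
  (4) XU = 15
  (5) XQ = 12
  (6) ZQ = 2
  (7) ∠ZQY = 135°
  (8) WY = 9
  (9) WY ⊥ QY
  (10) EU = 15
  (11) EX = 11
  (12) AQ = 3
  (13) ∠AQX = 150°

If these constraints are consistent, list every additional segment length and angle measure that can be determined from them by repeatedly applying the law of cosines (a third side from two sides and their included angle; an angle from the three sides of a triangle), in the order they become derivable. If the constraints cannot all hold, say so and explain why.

The constraints are consistent. Derivable facts, in order:
After 1 step:
- QW ≈ 27.51
- XA ≈ 14.67
- YZ ≈ 27.45
- ∠EUX = 43.02°
- ∠EXU = 68.49°
- ∠QUX = 24.15°
- ∠QUY = 90°
- ∠QXU = 125.1°
- ∠QYU = 67.38°
- ∠UEX = 68.49°
- ∠UQX = 30.75°
- ∠UQY = 22.62°
After 2 steps:
- ∠AXQ = 5.87°
- ∠QAX = 24.13°
- ∠QWY = 70.91°
- ∠QYZ = 2.95°
- ∠QZY = 42.05°
- ∠WQY = 19.09°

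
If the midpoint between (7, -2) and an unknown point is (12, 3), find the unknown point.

Using the midpoint formula: M = ((x1 + x2)/2, (y1 + y2)/2)
We know M = (12, 3) and S = (7, -2)
For x: 12 = (7 + x2)/2, so x2 = 2*12 - 7 = 17
For y: 3 = (-2 + y2)/2, so y2 = 2*3 - -2 = 8
P = (17, 8)

(17, 8)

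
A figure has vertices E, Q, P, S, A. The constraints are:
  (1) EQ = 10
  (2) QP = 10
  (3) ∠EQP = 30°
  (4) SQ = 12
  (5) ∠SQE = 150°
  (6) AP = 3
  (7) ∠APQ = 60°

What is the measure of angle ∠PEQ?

Step 1: By the law of cosines on triangle EQP: EP² = 10² + 10² − 2·10·10·cos(30°) = 26.79, so EP ≈ 5.18.
Step 2: By the inverse law of cosines on triangle PEQ: cos(∠PEQ) = (5.18² + 10² − 10²) / (2·5.18·10) = 26.79/103.53 = 0.2588, so ∠PEQ = 75°.

Therefore, the measure of angle ∠PEQ = 75°.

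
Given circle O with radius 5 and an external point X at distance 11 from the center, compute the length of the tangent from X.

tangent = √(d² - r²) = √(11² - 5²) = √(121 - 25) = √96 = 4*sqrt(6)

4*sqrt(6)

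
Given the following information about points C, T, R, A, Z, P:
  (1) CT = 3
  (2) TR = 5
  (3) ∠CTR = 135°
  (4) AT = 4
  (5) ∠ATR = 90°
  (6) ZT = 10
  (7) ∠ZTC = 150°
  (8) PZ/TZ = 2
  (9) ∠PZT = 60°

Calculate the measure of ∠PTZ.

From the given relations: PZ = 2·TZ = 2·10 = 20.
Step 1: By the law of cosines on triangle TZP: TP² = 10² + 20² − 2·10·20·cos(60°) = 300, so TP = 10·√3.
Step 2: By the inverse law of cosines on triangle PTZ: cos(∠PTZ) = ((10·√3)² + 10² − 20²) / (2·10·√3·10) = 0/346.41 = 0, so ∠PTZ = 90°.

Therefore, the measure of angle ∠PTZ = 90°.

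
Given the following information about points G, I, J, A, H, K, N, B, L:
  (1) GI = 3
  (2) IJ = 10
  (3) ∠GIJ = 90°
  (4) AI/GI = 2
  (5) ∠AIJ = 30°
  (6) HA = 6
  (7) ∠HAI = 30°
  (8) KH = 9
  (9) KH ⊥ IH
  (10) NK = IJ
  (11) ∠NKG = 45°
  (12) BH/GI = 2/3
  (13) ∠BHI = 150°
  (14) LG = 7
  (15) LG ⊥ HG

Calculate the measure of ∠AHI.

From the given relations: AI = 2·GI = 2·3 = 6.
Step 1: By the law of cosines on triangle HAI: HI² = 6² + 6² − 2·6·6·cos(30°) = 9.65, so HI ≈ 3.11.
Step 2: By the inverse law of cosines on triangle AHI: cos(∠AHI) = (6² + 3.11² − 6²) / (2·6·3.11) = 9.65/37.27 = 0.2588, so ∠AHI = 75°.

Therefore, the measure of angle ∠AHI = 75°.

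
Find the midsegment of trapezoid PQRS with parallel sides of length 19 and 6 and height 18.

midsegment = (19 + 6) / 2 = 25 / 2 = 25/2

25/2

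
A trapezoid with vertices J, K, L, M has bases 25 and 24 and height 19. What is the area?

Area = (25 + 24) * 19 / 2 = 931 / 2 = 931/2

931/2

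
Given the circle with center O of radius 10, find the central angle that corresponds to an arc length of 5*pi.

The full circumference is 2πr = 20*pi.
The arc is 5*pi / 20*pi = 1/4 of the full circle.
So the central angle = 1/4 × 360° = 90°.

90°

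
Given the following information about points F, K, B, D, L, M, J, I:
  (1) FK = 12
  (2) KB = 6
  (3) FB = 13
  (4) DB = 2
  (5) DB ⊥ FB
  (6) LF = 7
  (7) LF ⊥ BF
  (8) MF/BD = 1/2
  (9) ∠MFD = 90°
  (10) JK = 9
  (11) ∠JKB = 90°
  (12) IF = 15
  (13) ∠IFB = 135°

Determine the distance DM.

From the given relations: MF = 1/2·BD = 1/2·2 = 1.
Step 1: By the law of cosines on triangle FBD: FD² = 13² + 2² − 2·13·2·cos(90°) = 173, so FD = √173.
Step 2: By the law of cosines on triangle DFM: DM² = √173² + 1² − 2·√173·1·cos(90°) = 174, so DM = √174.

Therefore, the length of DM = √174.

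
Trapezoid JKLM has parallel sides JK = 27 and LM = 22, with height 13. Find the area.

Area = (27 + 22) * 13 / 2 = 637 / 2 = 637/2

637/2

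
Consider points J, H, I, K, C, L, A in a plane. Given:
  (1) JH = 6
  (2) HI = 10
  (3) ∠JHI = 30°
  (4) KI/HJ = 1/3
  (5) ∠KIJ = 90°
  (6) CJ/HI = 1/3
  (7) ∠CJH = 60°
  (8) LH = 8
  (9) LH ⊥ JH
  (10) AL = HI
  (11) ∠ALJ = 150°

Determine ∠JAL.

From the given relations: AL = HI = 10.
Step 1: By the law of cosines on triangle LHJ: LJ² = 8² + 6² − 2·8·6·cos(90°) = 100, so LJ = 10.
Step 2: By the law of cosines on triangle ALJ: AJ² = 10² + 10² − 2·10·10·cos(150°) = 373.21, so AJ ≈ 19.32.
Step 3: By the inverse law of cosines on triangle JAL: cos(∠JAL) = (19.32² + 10² − 10²) / (2·19.32·10) = 373.21/386.37 = 0.9659, so ∠JAL = 15°.

Therefore, the measure of angle ∠JAL = 15°.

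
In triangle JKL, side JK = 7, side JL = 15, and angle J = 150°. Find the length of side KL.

By the law of cosines: KL^2 = JK^2 + JL^2 - 2*JK*JL*cos(J)
KL^2 = 7^2 + 15^2 - 2*7*15*cos(150°)
KL^2 = 49 + 225 - 210*(-sqrt(3)/2)
KL^2 = 105*sqrt(3) + 274
KL = sqrt(105*sqrt(3) + 274)

sqrt(105*sqrt(3) + 274)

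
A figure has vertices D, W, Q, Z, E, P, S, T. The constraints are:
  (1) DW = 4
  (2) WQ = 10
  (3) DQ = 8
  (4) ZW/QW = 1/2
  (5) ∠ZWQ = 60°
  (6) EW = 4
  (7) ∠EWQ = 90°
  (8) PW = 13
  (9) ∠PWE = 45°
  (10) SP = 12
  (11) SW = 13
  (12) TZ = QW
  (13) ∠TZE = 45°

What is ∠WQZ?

From the given relations: ZW = 1/2·QW = 1/2·10 = 5.
Step 1: By the law of cosines on triangle QWZ: QZ² = 10² + 5² − 2·10·5·cos(60°) = 75, so QZ = 5·√3.
Step 2: By the inverse law of cosines on triangle WQZ: cos(∠WQZ) = (10² + (5·√3)² − 5²) / (2·10·5·√3) = 150/173.21 = 0.866, so ∠WQZ = 30°.

Therefore, the measure of angle ∠WQZ = 30°.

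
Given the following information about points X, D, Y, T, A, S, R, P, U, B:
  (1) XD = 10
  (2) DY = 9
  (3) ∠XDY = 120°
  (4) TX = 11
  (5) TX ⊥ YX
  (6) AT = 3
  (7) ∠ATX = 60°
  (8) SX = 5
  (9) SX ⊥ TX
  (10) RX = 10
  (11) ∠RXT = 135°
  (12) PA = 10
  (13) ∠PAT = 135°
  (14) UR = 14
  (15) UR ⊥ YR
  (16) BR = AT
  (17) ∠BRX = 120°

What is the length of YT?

Step 1: By the law of cosines on triangle XDY: XY² = 10² + 9² − 2·10·9·cos(120°) = 271, so XY ≈ 16.46.
Step 2: By the law of cosines on triangle YXT: YT² = 16.46² + 11² − 2·16.46·11·cos(90°) = 392, so YT = 14·√2.

Therefore, the length of YT = 14·√2.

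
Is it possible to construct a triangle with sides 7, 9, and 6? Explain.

For three segments to close into a triangle, no single side can be as long as the other two combined.
The longest side is 9, and 6 + 7 = 13 > 9.
A triangle can be formed.

Yes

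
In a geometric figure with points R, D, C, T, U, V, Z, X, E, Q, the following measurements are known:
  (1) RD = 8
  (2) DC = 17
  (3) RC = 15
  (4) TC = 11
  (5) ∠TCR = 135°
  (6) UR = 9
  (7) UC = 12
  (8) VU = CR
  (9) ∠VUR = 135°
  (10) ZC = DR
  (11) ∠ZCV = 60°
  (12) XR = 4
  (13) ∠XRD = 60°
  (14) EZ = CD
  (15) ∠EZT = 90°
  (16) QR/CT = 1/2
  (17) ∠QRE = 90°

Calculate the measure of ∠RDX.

Step 1: By the law of cosines on triangle DRX: DX² = 8² + 4² − 2·8·4·cos(60°) = 48, so DX = 4·√3.
Step 2: By the inverse law of cosines on triangle RDX: cos(∠RDX) = (8² + (4·√3)² − 4²) / (2·8·4·√3) = 96/110.85 = 0.866, so ∠RDX = 30°.

Therefore, the measure of angle ∠RDX = 30°.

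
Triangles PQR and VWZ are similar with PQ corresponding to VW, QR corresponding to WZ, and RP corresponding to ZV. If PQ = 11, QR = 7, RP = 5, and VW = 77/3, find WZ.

Since the triangles are similar, the ratio of corresponding sides is constant.
Scale factor k = VW / PQ = 77/3 / 11 = 7/3
WZ = k * QR = 7/3 * 7 = 49/3

49/3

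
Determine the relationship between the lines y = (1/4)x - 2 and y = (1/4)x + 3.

Slope of line 1: m1 = 1/4
Slope of line 2: m2 = 1/4
Two lines are parallel if and only if they have equal slopes (or both are vertical).
Here m1 = m2 = 1/4, confirming the lines are parallel.

Parallel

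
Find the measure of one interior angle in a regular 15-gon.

Each interior angle of a regular n-gon is (n - 2) * 180 / n.
For n = 15: (15 - 2) * 180 / 15 = 2340/15 = 156 degrees.

156 degrees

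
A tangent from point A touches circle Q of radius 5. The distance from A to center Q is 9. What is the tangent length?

tangent = √(d² - r²) = √(9² - 5²) = √(81 - 25) = √56 = 2*sqrt(14)

2*sqrt(14)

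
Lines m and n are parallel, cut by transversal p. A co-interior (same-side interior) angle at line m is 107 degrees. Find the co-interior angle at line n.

Co-interior (same-side interior) angles are between the parallel lines on the same side of the transversal.
Unlike corresponding or alternate interior angles, they are supplementary rather than equal.
So the angle = 180 - 107 = 73 degrees.

73 degrees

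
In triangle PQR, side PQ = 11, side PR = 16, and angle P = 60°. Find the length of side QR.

When two sides and the included angle are known, the law of cosines gives the third side.
c^2 = a^2 + b^2 - 2ab cos(C) generalizes the Pythagorean theorem to non-right triangles.
Here: QR^2 = 121 + 256 - 352*(1/2) = 201
QR = sqrt(201)

sqrt(201)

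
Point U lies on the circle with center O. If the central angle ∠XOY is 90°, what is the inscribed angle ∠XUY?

Inscribed angle = 90° / 2 = 45° (inscribed angle theorem).

45°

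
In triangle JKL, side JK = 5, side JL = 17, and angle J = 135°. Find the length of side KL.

Law of cosines: KL^2 = 5^2 + 17^2 - 2(5)(17)cos(135°) = 85*sqrt(2) + 314, so KL = sqrt(85*sqrt(2) + 314).

sqrt(85*sqrt(2) + 314)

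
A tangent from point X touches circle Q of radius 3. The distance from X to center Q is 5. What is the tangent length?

Let T be the point of tangency. Then QT ⊥ XT (radius ⊥ tangent).
In right triangle QTX: QX² = QT² + XT²
5² = 3² + XT²
XT² = 16, XT = 4

4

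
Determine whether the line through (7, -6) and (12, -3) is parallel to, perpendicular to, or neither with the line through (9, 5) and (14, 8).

Slope of line 1: m1 = (-3 - -6)/(12 - 7) = 3/5 = 3/5
Slope of line 2: m2 = (8 - 5)/(14 - 9) = 3/5 = 3/5
m1 = m2, so the lines are parallel.

Parallel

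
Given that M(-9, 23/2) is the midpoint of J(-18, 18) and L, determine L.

Using the midpoint formula: M = ((x1 + x2)/2, (y1 + y2)/2)
We know M = (-9, 23/2) and J = (-18, 18)
For x: -9 = (-18 + x2)/2, so x2 = 2*-9 - -18 = 0
For y: 23/2 = (18 + y2)/2, so y2 = 2*23/2 - 18 = 5
L = (0, 5)

(0, 5)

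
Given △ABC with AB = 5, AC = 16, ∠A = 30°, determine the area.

When two sides and the included angle are known, the area formula is (1/2)ab sin(C).
The height from one side to the opposite vertex is 16 sin(30°) = 8.
Area = (1/2) * 5 * 8 = 20.

20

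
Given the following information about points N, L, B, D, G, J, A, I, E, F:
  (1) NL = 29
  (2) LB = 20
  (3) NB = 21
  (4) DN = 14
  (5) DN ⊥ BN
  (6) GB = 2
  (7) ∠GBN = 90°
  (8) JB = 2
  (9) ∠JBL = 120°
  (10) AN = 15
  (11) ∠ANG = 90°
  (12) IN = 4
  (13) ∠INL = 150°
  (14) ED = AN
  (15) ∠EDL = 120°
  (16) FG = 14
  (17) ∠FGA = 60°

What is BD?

Step 1: By the law of cosines on triangle BND: BD² = 21² + 14² − 2·21·14·cos(90°) = 637, so BD = 7·√13.

Therefore, the length of BD = 7·√13.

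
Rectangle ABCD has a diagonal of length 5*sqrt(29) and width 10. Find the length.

The diagonal of a rectangle forms a right triangle with the two sides.
Rearranging the Pythagorean theorem: missing side = sqrt(d^2 - known^2).
= sqrt(725 - 100) = sqrt(625) = 25.

25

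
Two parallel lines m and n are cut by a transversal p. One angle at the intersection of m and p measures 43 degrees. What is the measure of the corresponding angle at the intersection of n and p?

When a transversal crosses parallel lines, angles in the same position at each intersection are called corresponding angles.
These are always equal, so the answer is 43 degrees.

43 degrees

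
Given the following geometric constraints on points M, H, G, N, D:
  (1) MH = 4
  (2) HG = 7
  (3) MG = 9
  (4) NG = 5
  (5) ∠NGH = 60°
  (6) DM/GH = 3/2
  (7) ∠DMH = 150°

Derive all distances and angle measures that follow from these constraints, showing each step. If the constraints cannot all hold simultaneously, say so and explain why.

The constraints are consistent.

From the given relations:
  DM = 3/2·GH = 3/2·7 ≈ 10.5

Step 1: From HG = 7, GN = 5, and ∠HGN = 60°, by the law of cosines:
  HN² = HG² + GN² - 2·HG·GN·cos(60°) = 49 + 25 - 35 = 39
  HN = √39

Step 2: From HM = 4, MD = 10.5, and ∠HMD = 150°, by the law of cosines:
  HD² = HM² + MD² - 2·HM·MD·cos(150°) = 16 + 110.2 + 72.75 = 199
  HD ≈ 14.11

Step 3: From MG = 9, MH = 4, GH = 7, by the inverse law of cosines:
  cos(∠GMH) = (MG² + MH² - GH²) / (2·MG·MH)
  ∠GMH = 48.19°

Step 4: From HG = 7, HM = 4, GM = 9, by the inverse law of cosines:
  cos(∠GHM) = (HG² + HM² - GM²) / (2·HG·HM)
  ∠GHM = 106.6°

Step 5: From GH = 7, GM = 9, HM = 4, by the inverse law of cosines:
  cos(∠HGM) = (GH² + GM² - HM²) / (2·GH·GM)
  ∠HGM = 25.21°

Step 6: From HD = 14.11, HM = 4, DM = 10.5, by the inverse law of cosines:
  cos(∠DHM) = (HD² + HM² - DM²) / (2·HD·HM)
  ∠DHM = 21.85°

Step 7: From HG = 7, HN = √39, GN = 5, by the inverse law of cosines:
  cos(∠GHN) = (HG² + HN² - GN²) / (2·HG·HN)
  ∠GHN = 43.9°

Step 8: From NG = 5, NH = √39, GH = 7, by the inverse law of cosines:
  cos(∠GNH) = (NG² + NH² - GH²) / (2·NG·NH)
  ∠GNH = 76.1°

Step 9: From DH = 14.11, DM = 10.5, HM = 4, by the inverse law of cosines:
  cos(∠HDM) = (DH² + DM² - HM²) / (2·DH·DM)
  ∠HDM = 8.15°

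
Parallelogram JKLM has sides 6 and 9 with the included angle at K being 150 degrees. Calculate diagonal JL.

The diagonal of a parallelogram can be found by treating two adjacent sides and the diagonal as a triangle.
Applying the law of cosines with sides 6, 9 and included angle 150°:
d^2 = 36 + 81 - 108*cos(150°) = 54*sqrt(3) + 117
d = 3*sqrt(6*sqrt(3) + 13)

3*sqrt(6*sqrt(3) + 13)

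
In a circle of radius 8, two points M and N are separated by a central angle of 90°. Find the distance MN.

Chord = 2(8) sin(45°) = 8*sqrt(2)

8*sqrt(2)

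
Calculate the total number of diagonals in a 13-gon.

Each of the 13 vertices connects to 10 non-adjacent vertices via diagonals.
Total connections = 13 × 10 = 130, but each diagonal is counted twice.
Number of diagonals = 130 / 2 = 65.

65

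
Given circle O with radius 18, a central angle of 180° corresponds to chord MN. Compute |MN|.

Chord = 2(18) sin(90°) = 36

36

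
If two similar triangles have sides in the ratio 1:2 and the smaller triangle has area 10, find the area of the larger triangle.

For similar figures, the area ratio equals the square of the side ratio.
Side ratio (the smaller triangle to the larger triangle) = 1:2, so area ratio = 1^2:2^2 = 1:4.
If the area of the smaller triangle is 10, then the area of the larger triangle = 10 * (4/1) = 40.

40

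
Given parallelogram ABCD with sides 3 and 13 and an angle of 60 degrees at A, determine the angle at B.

Consecutive angles are supplementary: angle B = 180 - 60 = 120 degrees.

120 degrees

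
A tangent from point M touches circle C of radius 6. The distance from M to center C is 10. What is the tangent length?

tangent = √(d² - r²) = √(10² - 6²) = √(100 - 36) = √64 = 8

8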